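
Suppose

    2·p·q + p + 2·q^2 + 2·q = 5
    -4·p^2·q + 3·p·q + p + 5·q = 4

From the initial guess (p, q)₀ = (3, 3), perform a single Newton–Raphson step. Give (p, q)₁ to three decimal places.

At (3, 3): F = (40.000, -67.000).
Jacobian J = [[2·q + 1, 2·p + 4·q + 2], [-8·p·q + 3·q + 1, -4·p^2 + 3·p + 5]].
At the point, J = [[7.000, 20.000], [-62.000, -22.000]] (det J = 1086.000).
Solving J·Δ = −F gives Δ = (-0.424, -1.852).
Then the next iterate is (p, q)₁ = (2.576, 1.148).

(2.576, 1.148)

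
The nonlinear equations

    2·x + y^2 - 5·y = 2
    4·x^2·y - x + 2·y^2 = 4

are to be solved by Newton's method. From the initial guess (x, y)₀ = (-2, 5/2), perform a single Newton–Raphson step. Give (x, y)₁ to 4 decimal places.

(4.1250, 10.2163)

At (-2, 5/2): F = (-12.2500, 50.5000).
Jacobian J = [[2, 2·y - 5], [8·x·y - 1, 4·x^2 + 4·y]].
At the point, J = [[2.0000, 0.0000], [-41.0000, 26.0000]] (det J = 52.0000).
Solving J·Δ = −F gives Δ = (6.1250, 7.7163).
Then the next iterate is (x, y)₁ = (4.1250, 10.2163).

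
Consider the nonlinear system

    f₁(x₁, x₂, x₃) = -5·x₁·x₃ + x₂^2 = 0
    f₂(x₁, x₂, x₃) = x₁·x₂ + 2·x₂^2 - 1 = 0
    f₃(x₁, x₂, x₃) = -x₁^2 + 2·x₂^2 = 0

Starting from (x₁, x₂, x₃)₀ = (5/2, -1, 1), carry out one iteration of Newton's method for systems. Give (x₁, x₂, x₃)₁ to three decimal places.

(2.393, -1.929, 0.271)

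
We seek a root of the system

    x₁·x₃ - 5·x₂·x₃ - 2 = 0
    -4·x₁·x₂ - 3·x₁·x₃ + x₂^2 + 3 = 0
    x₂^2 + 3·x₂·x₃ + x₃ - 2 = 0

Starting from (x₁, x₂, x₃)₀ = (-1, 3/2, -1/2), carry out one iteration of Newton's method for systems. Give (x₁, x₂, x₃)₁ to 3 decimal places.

(2.417, 2.189, -0.233)

At (-1, 3/2, -1/2): F = (2.250, 9.750, -2.500).
Jacobian J = [[x₃, -5·x₃, x₁ - 5·x₂], [-4·x₂ - 3·x₃, -4·x₁ + 2·x₂, -3·x₁], [0, 2·x₂ + 3·x₃, 3·x₂ + 1]].
At the point, J = [[-0.500, 2.500, -8.500], [-4.500, 7.000, 3.000], [0.000, 1.500, 5.500]] (det J = 102.250).
Solving J·Δ = −F gives Δ = (3.417, 0.689, 0.267).
Then the next iterate is (x₁, x₂, x₃)₁ = (2.417, 2.189, -0.233).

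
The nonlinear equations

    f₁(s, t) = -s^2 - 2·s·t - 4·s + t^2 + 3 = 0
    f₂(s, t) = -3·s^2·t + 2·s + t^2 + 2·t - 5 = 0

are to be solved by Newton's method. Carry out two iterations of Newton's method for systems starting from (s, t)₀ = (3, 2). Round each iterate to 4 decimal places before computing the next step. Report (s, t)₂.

At (3, 2): F = (-26.0000, -45.0000).
Jacobian J = [[-2·s - 2·t - 4, -2·s + 2·t], [-6·s·t + 2, -3·s^2 + 2·t + 2]].
At the point, J = [[-14.0000, -2.0000], [-34.0000, -21.0000]] (det J = 226.0000).
Solving J·Δ = −F gives Δ = (-2.0177, 1.1239).
Then the next iterate is (s, t)₁ = (0.9823, 3.1239).
Round to (0.9823, 3.1239) and repeat: F = (1.727424, 3.928273), J = [[-12.2124, 4.2832], [-16.411642, 5.353060]].
Δ = (1.5402, 3.9881), so (s, t)₂ = (2.5225, 7.1120).

(2.5225, 7.1120)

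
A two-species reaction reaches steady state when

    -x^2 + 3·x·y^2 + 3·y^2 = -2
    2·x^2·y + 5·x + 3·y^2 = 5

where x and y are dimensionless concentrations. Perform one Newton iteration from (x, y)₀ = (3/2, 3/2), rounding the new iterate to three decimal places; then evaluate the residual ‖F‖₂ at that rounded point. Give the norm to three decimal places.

At (3/2, 3/2): F = (16.625, 16.000).
Jacobian J = [[-2·x + 3·y^2, 6·x·y + 6·y], [4·x·y + 5, 2·x^2 + 6·y]].
At the point, J = [[3.750, 22.500], [14.000, 13.500]] (det J = -264.375).
Solving J·Δ = −F gives Δ = (-0.513, -0.653).
Then the next iterate is (x, y)₁ = (0.987, 0.847).
Re-evaluating at (0.987, 0.847): F = (5.30231, 3.73747), so ‖F‖₂ = 6.487.

6.487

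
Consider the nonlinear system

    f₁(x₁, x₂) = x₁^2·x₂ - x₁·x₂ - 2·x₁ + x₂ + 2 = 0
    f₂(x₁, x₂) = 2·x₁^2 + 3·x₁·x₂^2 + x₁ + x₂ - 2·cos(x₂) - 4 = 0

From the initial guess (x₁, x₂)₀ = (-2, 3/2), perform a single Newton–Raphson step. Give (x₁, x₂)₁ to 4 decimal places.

At (-2, 3/2): F = (16.5000, -10.141474).
Jacobian J = [[2·x₁·x₂ - x₂ - 2, x₁^2 - x₁ + 1], [4·x₁ + 3·x₂^2 + 1, 6·x₁·x₂ + 2·sin(x₂) + 1]].
At the point, J = [[-9.5000, 7.0000], [-0.2500, -15.005010]] (det J = 144.297595).
Solving J·Δ = −F gives Δ = (1.2238, -0.6963).
Then the next iterate is (x₁, x₂)₁ = (-0.7762, 0.8037).

(-0.7762, 0.8037)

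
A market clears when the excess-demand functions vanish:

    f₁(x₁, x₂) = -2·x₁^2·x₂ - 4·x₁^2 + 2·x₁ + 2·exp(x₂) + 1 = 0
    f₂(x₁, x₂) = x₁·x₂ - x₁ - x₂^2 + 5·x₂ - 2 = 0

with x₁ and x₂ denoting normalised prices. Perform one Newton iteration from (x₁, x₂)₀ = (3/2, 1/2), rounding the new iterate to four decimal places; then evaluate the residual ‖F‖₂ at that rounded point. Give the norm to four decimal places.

At (3/2, 1/2): F = (-3.952557, -0.5000).
Jacobian J = [[-4·x₁·x₂ - 8·x₁ + 2, -2·x₁^2 + 2·exp(x₂)], [x₂ - 1, x₁ - 2·x₂ + 5]].
At the point, J = [[-13.0000, -1.202557], [-0.5000, 5.5000]] (det J = -72.101279).
Solving J·Δ = −F gives Δ = (-0.3098, 0.0627).
Then the next iterate is (x₁, x₂)₁ = (1.1902, 0.5627).
Re-evaluating at (1.1902, 0.5627): F = (-0.369307, -0.023606), so ‖F‖₂ = 0.3701.

0.3701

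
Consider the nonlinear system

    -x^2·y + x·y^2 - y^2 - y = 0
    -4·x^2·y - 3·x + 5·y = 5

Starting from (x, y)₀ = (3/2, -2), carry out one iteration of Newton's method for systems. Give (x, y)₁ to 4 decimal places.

(2.0961, 0.7544)

At (3/2, -2): F = (8.5000, -1.5000).
Jacobian J = [[-2·x·y + y^2, -x^2 + 2·x·y - 2·y - 1], [-8·x·y - 3, -4·x^2 + 5]].
At the point, J = [[10.0000, -5.2500], [21.0000, -4.0000]] (det J = 70.2500).
Solving J·Δ = −F gives Δ = (0.5961, 2.7544).
Then the next iterate is (x, y)₁ = (2.0961, 0.7544).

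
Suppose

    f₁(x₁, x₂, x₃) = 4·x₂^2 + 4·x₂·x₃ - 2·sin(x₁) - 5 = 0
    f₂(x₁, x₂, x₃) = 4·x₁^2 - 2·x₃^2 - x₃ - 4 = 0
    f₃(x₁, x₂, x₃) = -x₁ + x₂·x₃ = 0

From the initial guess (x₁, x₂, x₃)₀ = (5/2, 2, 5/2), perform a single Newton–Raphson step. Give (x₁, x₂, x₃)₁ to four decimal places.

At (5/2, 2, 5/2): F = (29.803056, 6.0000, 2.5000).
Jacobian J = [[-2·cos(x₁), 8·x₂ + 4·x₃, 4·x₂], [8·x₁, 0, -4·x₃ - 1], [-1, x₃, x₂]].
At the point, J = [[1.602287, 26.0000, 8.0000], [20.0000, 0.0000, -11.0000], [-1.0000, 2.5000, 2.0000]] (det J = -309.937101).
Solving J·Δ = −F gives Δ = (-0.2820, -1.1389, 0.0326).
Then the next iterate is (x₁, x₂, x₃)₁ = (2.2180, 0.8611, 2.5326).

(2.2180, 0.8611, 2.5326)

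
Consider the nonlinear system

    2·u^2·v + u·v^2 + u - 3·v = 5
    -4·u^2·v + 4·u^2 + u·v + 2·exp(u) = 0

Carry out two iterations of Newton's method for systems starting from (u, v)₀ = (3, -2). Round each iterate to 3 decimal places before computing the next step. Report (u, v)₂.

At (3, -2): F = (-20.000, 142.17107).
Jacobian J = [[4·u·v + v^2 + 1, 2·u^2 + 2·u·v - 3], [-8·u·v + 8·u + v + 2·exp(u), -4·u^2 + u]].
At the point, J = [[-19.000, 3.000], [110.17107, -33.000]] (det J = 296.48678).
Solving J·Δ = −F gives Δ = (-0.788, 1.679).
Then the next iterate is (u, v)₁ = (2.212, -0.321).
Round to (2.212, -0.321) and repeat: F = (-4.73834, 43.41220), J = [[-1.73717, 5.36578], [41.32335, -17.35978]].
Δ = (-0.787, 0.628), so (u, v)₂ = (1.425, 0.307).

(1.425, 0.307)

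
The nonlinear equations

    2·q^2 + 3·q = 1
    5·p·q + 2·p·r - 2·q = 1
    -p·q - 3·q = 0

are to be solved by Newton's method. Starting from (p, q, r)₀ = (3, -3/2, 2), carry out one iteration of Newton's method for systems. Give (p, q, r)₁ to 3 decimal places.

At (3, -3/2, 2): F = (-1.000, -8.500, 9.000).
Jacobian J = [[0, 4·q + 3, 0], [5·q + 2·r, 5·p - 2, 2·p], [-q, -p - 3, 0]].
At the point, J = [[0.000, -3.000, 0.000], [-3.500, 13.000, 6.000], [1.500, -6.000, 0.000]] (det J = -27.000).
Solving J·Δ = −F gives Δ = (-7.333, -0.333, -2.139).
Then the next iterate is (p, q, r)₁ = (-4.333, -1.833, -0.139).

(-4.333, -1.833, -0.139)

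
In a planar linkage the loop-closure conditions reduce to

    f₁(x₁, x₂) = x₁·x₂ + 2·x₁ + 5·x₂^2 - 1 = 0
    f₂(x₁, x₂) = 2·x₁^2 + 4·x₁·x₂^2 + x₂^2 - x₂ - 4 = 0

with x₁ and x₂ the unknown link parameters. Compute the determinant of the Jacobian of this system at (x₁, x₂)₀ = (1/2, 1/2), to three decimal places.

-11.500

J = [[x₂ + 2, x₁ + 10·x₂], [4·x₁ + 4·x₂^2, 8·x₁·x₂ + 2·x₂ - 1]].
At the point, J = [[2.500, 5.500], [3.000, 2.000]].
det J = -11.500.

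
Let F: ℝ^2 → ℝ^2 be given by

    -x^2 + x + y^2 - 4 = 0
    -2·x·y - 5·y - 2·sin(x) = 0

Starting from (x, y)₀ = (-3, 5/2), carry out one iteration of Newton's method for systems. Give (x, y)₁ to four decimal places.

(-1.9294, 2.9511)

At (-3, 5/2): F = (-9.7500, 2.782240).
Jacobian J = [[-2·x + 1, 2·y], [-2·y - 2·cos(x), -2·x - 5]].
At the point, J = [[7.0000, 5.0000], [-3.020015, 1.0000]] (det J = 22.100075).
Solving J·Δ = −F gives Δ = (1.0706, 0.4511).
Then the next iterate is (x, y)₁ = (-1.9294, 2.9511).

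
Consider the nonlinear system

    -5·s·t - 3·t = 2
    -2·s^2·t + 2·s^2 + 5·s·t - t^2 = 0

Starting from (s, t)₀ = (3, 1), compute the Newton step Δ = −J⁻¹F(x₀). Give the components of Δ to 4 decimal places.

(-3.0609, -0.2609)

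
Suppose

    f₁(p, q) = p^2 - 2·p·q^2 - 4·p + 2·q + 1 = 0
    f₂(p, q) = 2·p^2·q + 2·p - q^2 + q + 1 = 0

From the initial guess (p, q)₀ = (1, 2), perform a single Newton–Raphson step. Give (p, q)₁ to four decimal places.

At (1, 2): F = (-6.0000, 5.0000).
Jacobian J = [[2·p - 2·q^2 - 4, -4·p·q + 2], [4·p·q + 2, 2·p^2 - 2·q + 1]].
At the point, J = [[-10.0000, -6.0000], [10.0000, -1.0000]] (det J = 70.0000).
Solving J·Δ = −F gives Δ = (-0.5143, -0.1429).
Then the next iterate is (p, q)₁ = (0.4857, 1.8571).

(0.4857, 1.8571)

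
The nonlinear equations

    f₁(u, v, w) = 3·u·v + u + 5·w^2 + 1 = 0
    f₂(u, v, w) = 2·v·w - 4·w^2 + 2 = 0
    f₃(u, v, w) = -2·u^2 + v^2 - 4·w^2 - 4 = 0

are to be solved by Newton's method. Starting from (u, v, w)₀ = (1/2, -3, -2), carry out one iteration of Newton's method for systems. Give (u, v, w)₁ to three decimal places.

At (1/2, -3, -2): F = (17.000, -2.000, -11.500).
Jacobian J = [[3·v + 1, 3·u, 10·w], [0, 2·w, 2·v - 8·w], [-4·u, 2·v, -8·w]].
At the point, J = [[-8.000, 1.500, -20.000], [0.000, -4.000, 10.000], [-2.000, -6.000, 16.000]] (det J = 162.000).
Solving J·Δ = −F gives Δ = (-3.009, 5.704, 2.481).
Then the next iterate is (u, v, w)₁ = (-2.509, 2.704, 0.481).

(-2.509, 2.704, 0.481)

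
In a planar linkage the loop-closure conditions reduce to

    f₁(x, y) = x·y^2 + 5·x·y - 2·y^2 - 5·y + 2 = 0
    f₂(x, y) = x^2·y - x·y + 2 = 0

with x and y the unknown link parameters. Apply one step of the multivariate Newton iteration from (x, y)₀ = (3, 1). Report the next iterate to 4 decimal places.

(2.2500, 0.2917)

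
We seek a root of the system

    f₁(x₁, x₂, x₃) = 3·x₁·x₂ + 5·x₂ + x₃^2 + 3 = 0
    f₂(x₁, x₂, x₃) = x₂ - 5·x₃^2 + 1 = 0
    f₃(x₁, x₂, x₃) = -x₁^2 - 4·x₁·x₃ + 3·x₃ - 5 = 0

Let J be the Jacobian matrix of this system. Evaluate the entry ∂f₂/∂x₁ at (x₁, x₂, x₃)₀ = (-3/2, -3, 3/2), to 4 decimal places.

∂f₂/∂x₁ = 0.
At (-3/2, -3, 3/2) this is 0.0000.

0.0000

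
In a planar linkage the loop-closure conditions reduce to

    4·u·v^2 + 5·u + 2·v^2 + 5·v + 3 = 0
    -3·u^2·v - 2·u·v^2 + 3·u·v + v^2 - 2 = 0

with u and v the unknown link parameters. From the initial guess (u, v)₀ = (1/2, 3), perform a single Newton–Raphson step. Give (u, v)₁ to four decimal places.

At (1/2, 3): F = (56.5000, 0.2500).
Jacobian J = [[4·v^2 + 5, 8·u·v + 4·v + 5], [-6·u·v - 2·v^2 + 3·v, -3·u^2 - 4·u·v + 3·u + 2·v]].
At the point, J = [[41.0000, 29.0000], [-18.0000, 0.7500]] (det J = 552.7500).
Solving J·Δ = −F gives Δ = (-0.0635, -1.8584).
Then the next iterate is (u, v)₁ = (0.4365, 1.1416).

(0.4365, 1.1416)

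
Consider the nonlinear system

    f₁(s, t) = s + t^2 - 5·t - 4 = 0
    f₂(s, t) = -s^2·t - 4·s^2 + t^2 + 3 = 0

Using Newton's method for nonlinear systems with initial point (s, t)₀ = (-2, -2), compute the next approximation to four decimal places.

At (-2, -2): F = (8.0000, -1.0000).
Jacobian J = [[1, 2·t - 5], [-2·s·t - 8·s, -s^2 + 2·t]].
At the point, J = [[1.0000, -9.0000], [8.0000, -8.0000]] (det J = 64.0000).
Solving J·Δ = −F gives Δ = (1.1406, 1.0156).
Then the next iterate is (s, t)₁ = (-0.8594, -0.9844).

(-0.8594, -0.9844)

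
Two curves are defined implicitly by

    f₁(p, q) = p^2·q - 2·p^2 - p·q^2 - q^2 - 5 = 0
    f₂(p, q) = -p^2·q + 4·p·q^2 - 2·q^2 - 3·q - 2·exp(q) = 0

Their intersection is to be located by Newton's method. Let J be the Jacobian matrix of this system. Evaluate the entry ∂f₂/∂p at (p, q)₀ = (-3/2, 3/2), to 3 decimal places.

13.500

∂f₂/∂p = -2·p·q + 4·q^2.
At (-3/2, 3/2) this is 13.500.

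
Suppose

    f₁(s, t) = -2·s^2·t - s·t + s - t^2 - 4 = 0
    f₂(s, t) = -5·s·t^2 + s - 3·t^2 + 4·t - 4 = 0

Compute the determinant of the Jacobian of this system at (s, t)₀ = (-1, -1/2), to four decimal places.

J = [[-4·s·t - t + 1, -2·s^2 - s - 2·t], [-5·t^2 + 1, -10·s·t - 6·t + 4]].
At the point, J = [[-0.5000, 0.0000], [-0.2500, 2.0000]].
det J = -1.0000.

-1.0000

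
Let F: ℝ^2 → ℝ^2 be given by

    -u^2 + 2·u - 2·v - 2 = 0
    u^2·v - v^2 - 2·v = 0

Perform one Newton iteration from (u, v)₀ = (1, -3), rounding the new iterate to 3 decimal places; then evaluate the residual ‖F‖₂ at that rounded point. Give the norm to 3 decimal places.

1.841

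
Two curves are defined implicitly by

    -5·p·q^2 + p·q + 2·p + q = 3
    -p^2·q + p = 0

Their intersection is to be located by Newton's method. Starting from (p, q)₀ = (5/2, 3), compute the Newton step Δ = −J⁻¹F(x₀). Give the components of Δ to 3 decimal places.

(-0.715, -0.999)

At (5/2, 3): F = (-100.000, -16.250).
Jacobian J = [[-5·q^2 + q + 2, -10·p·q + p + 1], [-2·p·q + 1, -p^2]].
At the point, J = [[-40.000, -71.500], [-14.000, -6.250]] (det J = -751.000).
Solving J·Δ = −F gives Δ = (-0.715, -0.999).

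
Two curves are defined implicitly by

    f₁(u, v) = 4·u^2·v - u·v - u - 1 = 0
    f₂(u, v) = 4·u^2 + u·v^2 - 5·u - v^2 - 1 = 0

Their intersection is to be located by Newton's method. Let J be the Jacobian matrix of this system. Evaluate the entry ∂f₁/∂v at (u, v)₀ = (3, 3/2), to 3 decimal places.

33.000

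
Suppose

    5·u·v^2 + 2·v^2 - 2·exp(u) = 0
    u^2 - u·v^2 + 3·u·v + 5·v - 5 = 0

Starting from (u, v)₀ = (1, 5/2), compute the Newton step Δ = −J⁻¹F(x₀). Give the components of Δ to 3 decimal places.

(-6.233, 3.502)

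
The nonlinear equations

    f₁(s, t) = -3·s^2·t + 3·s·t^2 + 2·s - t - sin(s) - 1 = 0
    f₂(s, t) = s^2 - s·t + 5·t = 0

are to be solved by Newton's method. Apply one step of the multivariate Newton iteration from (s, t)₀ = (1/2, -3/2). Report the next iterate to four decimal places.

At (1/2, -3/2): F = (5.520574, -6.5000).
Jacobian J = [[-6·s·t + 3·t^2 - cos(s) + 2, -3·s^2 + 6·s·t - 1], [2·s - t, -s + 5]].
At the point, J = [[12.372417, -6.2500], [2.5000, 4.5000]] (det J = 71.300878).
Solving J·Δ = −F gives Δ = (0.2213, 1.3215).
Then the next iterate is (s, t)₁ = (0.7213, -0.1785).

(0.7213, -0.1785)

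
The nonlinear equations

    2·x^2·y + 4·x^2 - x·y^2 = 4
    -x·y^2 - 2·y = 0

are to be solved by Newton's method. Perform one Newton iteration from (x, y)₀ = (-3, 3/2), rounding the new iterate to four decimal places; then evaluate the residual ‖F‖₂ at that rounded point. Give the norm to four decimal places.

15.8242

At (-3, 3/2): F = (65.7500, 3.7500).
Jacobian J = [[4·x·y + 8·x - y^2, 2·x^2 - 2·x·y], [-y^2, -2·x·y - 2]].
At the point, J = [[-44.2500, 27.0000], [-2.2500, 7.0000]] (det J = -249.0000).
Solving J·Δ = −F gives Δ = (1.4418, -0.0723).
Then the next iterate is (x, y)₁ = (-1.5582, 1.4277).
Re-evaluating at (-1.5582, 1.4277): F = (15.820945, 0.320722), so ‖F‖₂ = 15.8242.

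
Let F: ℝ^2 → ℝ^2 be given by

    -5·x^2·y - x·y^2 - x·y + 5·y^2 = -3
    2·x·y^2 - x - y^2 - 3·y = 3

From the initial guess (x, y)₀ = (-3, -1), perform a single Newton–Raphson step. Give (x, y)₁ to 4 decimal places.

At (-3, -1): F = (53.0000, -4.0000).
Jacobian J = [[-10·x·y - y^2 - y, -5·x^2 - 2·x·y - x + 10·y], [2·y^2 - 1, 4·x·y - 2·y - 3]].
At the point, J = [[-30.0000, -58.0000], [1.0000, 11.0000]] (det J = -272.0000).
Solving J·Δ = −F gives Δ = (1.2904, 0.2463).
Then the next iterate is (x, y)₁ = (-1.7096, -0.7537).

(-1.7096, -0.7537)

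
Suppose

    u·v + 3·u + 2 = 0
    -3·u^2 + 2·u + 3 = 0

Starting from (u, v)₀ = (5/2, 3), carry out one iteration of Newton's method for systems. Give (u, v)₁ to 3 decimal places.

At (5/2, 3): F = (17.000, -10.750).
Jacobian J = [[v + 3, u], [-6·u + 2, 0]].
At the point, J = [[6.000, 2.500], [-13.000, 0.000]] (det J = 32.500).
Solving J·Δ = −F gives Δ = (-0.827, -4.815).
Then the next iterate is (u, v)₁ = (1.673, -1.815).

(1.673, -1.815)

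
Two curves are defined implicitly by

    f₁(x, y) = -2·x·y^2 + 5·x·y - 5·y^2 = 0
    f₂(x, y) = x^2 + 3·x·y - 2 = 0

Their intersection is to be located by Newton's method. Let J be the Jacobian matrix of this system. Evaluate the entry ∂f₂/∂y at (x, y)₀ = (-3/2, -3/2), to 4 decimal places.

-4.5000

∂f₂/∂y = 3·x.
At (-3/2, -3/2) this is -4.5000.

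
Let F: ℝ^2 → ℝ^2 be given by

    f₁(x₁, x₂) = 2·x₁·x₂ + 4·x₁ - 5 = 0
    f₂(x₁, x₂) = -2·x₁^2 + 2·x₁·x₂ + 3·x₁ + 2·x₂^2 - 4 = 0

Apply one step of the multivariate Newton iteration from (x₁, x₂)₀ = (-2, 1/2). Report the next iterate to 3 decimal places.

(-0.737, -1.671)

At (-2, 1/2): F = (-15.000, -19.500).
Jacobian J = [[2·x₂ + 4, 2·x₁], [-4·x₁ + 2·x₂ + 3, 2·x₁ + 4·x₂]].
At the point, J = [[5.000, -4.000], [12.000, -2.000]] (det J = 38.000).
Solving J·Δ = −F gives Δ = (1.263, -2.171).
Then the next iterate is (x₁, x₂)₁ = (-0.737, -1.671).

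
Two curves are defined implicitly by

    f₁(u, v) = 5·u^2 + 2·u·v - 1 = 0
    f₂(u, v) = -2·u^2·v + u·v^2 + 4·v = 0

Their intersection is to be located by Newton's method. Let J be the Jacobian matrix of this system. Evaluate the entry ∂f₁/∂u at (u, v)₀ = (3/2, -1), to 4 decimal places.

13.0000

∂f₁/∂u = 10·u + 2·v.
At (3/2, -1) this is 13.0000.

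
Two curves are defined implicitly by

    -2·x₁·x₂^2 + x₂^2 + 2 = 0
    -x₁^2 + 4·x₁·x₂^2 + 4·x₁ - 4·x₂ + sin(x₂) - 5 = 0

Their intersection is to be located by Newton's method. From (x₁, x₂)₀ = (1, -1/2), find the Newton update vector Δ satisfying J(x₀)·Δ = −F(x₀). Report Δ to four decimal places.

At (1, -1/2): F = (1.7500, 0.520574).
Jacobian J = [[-2·x₂^2, -4·x₁·x₂ + 2·x₂], [-2·x₁ + 4·x₂^2 + 4, 8·x₁·x₂ + cos(x₂) - 4]].
At the point, J = [[-0.5000, 1.0000], [3.0000, -7.122417]] (det J = 0.561209).
Solving J·Δ = −F gives Δ = (23.1372, 9.8186).

(23.1372, 9.8186)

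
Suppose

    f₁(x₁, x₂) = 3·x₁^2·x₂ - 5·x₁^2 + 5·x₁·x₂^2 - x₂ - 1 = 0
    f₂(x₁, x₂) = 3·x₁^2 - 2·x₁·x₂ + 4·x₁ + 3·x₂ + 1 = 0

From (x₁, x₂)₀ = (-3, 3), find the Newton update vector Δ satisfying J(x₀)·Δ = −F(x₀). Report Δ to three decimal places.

(1.673, -1.060)

At (-3, 3): F = (-103.000, 43.000).
Jacobian J = [[6·x₁·x₂ - 10·x₁ + 5·x₂^2, 3·x₁^2 + 10·x₁·x₂ - 1], [6·x₁ - 2·x₂ + 4, -2·x₁ + 3]].
At the point, J = [[21.000, -64.000], [-20.000, 9.000]] (det J = -1091.000).
Solving J·Δ = −F gives Δ = (1.673, -1.060).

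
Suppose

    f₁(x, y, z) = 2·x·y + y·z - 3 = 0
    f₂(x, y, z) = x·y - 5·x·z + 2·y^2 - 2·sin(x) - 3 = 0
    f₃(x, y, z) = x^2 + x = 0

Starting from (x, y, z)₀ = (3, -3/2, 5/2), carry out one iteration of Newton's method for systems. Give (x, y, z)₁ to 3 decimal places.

At (3, -3/2, 5/2): F = (-15.750, -40.78224, 12.000).
Jacobian J = [[2·y, 2·x + z, y], [y - 5·z - 2·cos(x), x + 4·y, -5·x], [2·x + 1, 0, 0]].
At the point, J = [[-3.000, 8.500, -1.500], [-12.02002, -3.000, -15.000], [7.000, 0.000, 0.000]] (det J = -924.000).
Solving J·Δ = −F gives Δ = (-1.714, 0.976, -1.540).
Then the next iterate is (x, y, z)₁ = (1.286, -0.524, 0.960).

(1.286, -0.524, 0.960)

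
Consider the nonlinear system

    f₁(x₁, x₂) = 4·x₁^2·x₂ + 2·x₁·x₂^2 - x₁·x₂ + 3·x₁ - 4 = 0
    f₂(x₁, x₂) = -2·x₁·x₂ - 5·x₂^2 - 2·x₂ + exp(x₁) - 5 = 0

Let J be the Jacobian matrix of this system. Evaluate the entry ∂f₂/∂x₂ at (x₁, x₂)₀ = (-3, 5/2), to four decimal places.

-21.0000

∂f₂/∂x₂ = -2·x₁ - 10·x₂ - 2.
At (-3, 5/2) this is -21.0000.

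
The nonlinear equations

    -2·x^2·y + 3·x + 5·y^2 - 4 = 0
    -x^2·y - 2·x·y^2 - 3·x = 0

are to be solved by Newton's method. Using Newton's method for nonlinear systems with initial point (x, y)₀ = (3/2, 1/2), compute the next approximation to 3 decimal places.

At (3/2, 1/2): F = (-0.500, -6.375).
Jacobian J = [[-4·x·y + 3, -2·x^2 + 10·y], [-2·x·y - 2·y^2 - 3, -x^2 - 4·x·y]].
At the point, J = [[0.000, 0.500], [-5.000, -5.250]] (det J = 2.500).
Solving J·Δ = −F gives Δ = (-2.325, 1.000).
Then the next iterate is (x, y)₁ = (-0.825, 1.500).

(-0.825, 1.500)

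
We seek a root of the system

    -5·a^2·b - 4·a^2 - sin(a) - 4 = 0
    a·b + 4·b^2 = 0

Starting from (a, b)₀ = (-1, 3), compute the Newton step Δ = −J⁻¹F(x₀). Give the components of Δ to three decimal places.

At (-1, 3): F = (-22.15853, 33.000).
Jacobian J = [[-10·a·b - 8·a - cos(a), -5·a^2], [b, a + 8·b]].
At the point, J = [[37.45970, -5.000], [3.000, 23.000]] (det J = 876.57305).
Solving J·Δ = −F gives Δ = (0.393, -1.486).

(0.393, -1.486)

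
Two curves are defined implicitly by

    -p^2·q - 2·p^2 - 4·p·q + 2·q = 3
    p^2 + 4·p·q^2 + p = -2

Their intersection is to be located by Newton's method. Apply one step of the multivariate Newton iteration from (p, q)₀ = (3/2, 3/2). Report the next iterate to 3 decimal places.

At (3/2, 3/2): F = (-16.875, 19.250).
Jacobian J = [[-2·p·q - 4·p - 4·q, -p^2 - 4·p + 2], [2·p + 4·q^2 + 1, 8·p·q]].
At the point, J = [[-16.500, -6.250], [13.000, 18.000]] (det J = -215.750).
Solving J·Δ = −F gives Δ = (-0.850, -0.455).
Then the next iterate is (p, q)₁ = (0.650, 1.045).

(0.650, 1.045)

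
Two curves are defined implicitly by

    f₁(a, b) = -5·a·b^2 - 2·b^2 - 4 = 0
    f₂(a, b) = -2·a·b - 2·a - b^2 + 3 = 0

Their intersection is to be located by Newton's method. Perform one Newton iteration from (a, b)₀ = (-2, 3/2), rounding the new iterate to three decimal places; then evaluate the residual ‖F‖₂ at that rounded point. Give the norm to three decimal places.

At (-2, 3/2): F = (14.000, 10.750).
Jacobian J = [[-5·b^2, -10·a·b - 4·b], [-2·b - 2, -2·a - 2·b]].
At the point, J = [[-11.250, 24.000], [-5.000, 1.000]] (det J = 108.750).
Solving J·Δ = −F gives Δ = (2.244, 0.468).
Then the next iterate is (a, b)₁ = (0.244, 1.968).
Re-evaluating at (0.244, 1.968): F = (-16.47114, -2.32141), so ‖F‖₂ = 16.634.

16.634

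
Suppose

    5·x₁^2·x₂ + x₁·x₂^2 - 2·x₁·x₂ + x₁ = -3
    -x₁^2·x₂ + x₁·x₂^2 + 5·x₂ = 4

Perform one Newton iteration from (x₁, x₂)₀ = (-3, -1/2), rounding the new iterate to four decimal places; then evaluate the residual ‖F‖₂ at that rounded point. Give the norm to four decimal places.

41.4164

At (-3, -1/2): F = (-26.2500, -2.7500).
Jacobian J = [[10·x₁·x₂ + x₂^2 - 2·x₂ + 1, 5·x₁^2 + 2·x₁·x₂ - 2·x₁], [-2·x₁·x₂ + x₂^2, -x₁^2 + 2·x₁·x₂ + 5]].
At the point, J = [[17.2500, 54.0000], [-2.7500, -1.0000]] (det J = 131.2500).
Solving J·Δ = −F gives Δ = (-1.3314, 0.9114).
Then the next iterate is (x₁, x₂)₁ = (-4.3314, 0.4114).
Re-evaluating at (-4.3314, 0.4114): F = (40.090817, -10.394375), so ‖F‖₂ = 41.4164.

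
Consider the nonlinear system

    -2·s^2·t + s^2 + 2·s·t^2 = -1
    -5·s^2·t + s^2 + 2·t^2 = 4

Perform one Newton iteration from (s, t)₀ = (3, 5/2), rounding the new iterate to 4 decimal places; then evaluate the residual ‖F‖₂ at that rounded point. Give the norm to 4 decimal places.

28.9524

At (3, 5/2): F = (2.5000, -95.0000).
Jacobian J = [[-4·s·t + 2·s + 2·t^2, -2·s^2 + 4·s·t], [-10·s·t + 2·s, -5·s^2 + 4·t]].
At the point, J = [[-11.5000, 12.0000], [-69.0000, -35.0000]] (det J = 1230.5000).
Solving J·Δ = −F gives Δ = (-0.8553, -1.0280).
Then the next iterate is (s, t)₁ = (2.1447, 1.4720).
Re-evaluating at (2.1447, 1.4720): F = (1.352312, -28.920766), so ‖F‖₂ = 28.9524.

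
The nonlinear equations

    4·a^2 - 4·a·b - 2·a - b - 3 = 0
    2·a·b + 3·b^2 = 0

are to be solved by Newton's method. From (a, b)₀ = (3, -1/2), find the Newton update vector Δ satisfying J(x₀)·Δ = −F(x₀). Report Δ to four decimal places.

At (3, -1/2): F = (33.5000, -2.2500).
Jacobian J = [[8·a - 4·b - 2, -4·a - 1], [2·b, 2·a + 6·b]].
At the point, J = [[24.0000, -13.0000], [-1.0000, 3.0000]] (det J = 59.0000).
Solving J·Δ = −F gives Δ = (-1.2076, 0.3475).

(-1.2076, 0.3475)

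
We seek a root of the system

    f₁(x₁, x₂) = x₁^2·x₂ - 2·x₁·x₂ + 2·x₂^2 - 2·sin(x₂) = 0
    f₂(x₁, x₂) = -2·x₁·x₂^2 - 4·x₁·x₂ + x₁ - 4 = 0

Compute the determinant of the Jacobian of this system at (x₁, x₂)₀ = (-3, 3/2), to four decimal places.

-161.8440

J = [[2·x₁·x₂ - 2·x₂, x₁^2 - 2·x₁ + 4·x₂ - 2·cos(x₂)], [-2·x₂^2 - 4·x₂ + 1, -4·x₁·x₂ - 4·x₁]].
At the point, J = [[-12.0000, 20.858526], [-9.5000, 30.0000]].
det J = -161.8440.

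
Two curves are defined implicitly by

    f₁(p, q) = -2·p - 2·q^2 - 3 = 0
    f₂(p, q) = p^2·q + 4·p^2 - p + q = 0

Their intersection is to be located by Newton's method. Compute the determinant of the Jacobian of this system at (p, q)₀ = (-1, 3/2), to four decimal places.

J = [[-2, -4·q], [2·p·q + 8·p - 1, p^2 + 1]].
At the point, J = [[-2.0000, -6.0000], [-12.0000, 2.0000]].
det J = -76.0000.

-76.0000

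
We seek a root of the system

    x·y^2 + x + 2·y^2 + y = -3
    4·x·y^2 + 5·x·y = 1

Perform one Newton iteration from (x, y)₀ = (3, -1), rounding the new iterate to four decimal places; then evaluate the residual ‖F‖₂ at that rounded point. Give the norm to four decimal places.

1.2172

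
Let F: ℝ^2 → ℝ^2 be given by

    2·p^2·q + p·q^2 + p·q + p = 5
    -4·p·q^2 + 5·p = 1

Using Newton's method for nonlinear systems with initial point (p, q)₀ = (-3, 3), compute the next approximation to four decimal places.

(-2.4305, 1.9674)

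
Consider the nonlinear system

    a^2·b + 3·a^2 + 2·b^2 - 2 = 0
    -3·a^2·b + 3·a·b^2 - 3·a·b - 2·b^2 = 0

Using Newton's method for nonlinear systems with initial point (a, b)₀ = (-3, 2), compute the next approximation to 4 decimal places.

(-1.4276, 1.7749)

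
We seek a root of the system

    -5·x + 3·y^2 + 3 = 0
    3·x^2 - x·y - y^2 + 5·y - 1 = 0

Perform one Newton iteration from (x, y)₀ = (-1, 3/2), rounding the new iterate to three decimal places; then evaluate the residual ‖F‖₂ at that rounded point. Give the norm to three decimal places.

At (-1, 3/2): F = (14.750, 8.750).
Jacobian J = [[-5, 6·y], [6·x - y, -x - 2·y + 5]].
At the point, J = [[-5.000, 9.000], [-7.500, 3.000]] (det J = 52.500).
Solving J·Δ = −F gives Δ = (0.657, -1.274).
Then the next iterate is (x, y)₁ = (-0.343, 0.226).
Re-evaluating at (-0.343, 0.226): F = (4.86823, 0.50939), so ‖F‖₂ = 4.895.

4.895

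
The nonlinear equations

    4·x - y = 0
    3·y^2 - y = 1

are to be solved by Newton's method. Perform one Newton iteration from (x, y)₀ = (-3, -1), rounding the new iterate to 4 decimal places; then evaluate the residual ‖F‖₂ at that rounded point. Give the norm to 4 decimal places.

0.5509

At (-3, -1): F = (-11.0000, 3.0000).
Jacobian J = [[4, -1], [0, 6·y - 1]].
At the point, J = [[4.0000, -1.0000], [0.0000, -7.0000]] (det J = -28.0000).
Solving J·Δ = −F gives Δ = (2.8571, 0.4286).
Then the next iterate is (x, y)₁ = (-0.1429, -0.5714).
Re-evaluating at (-0.1429, -0.5714): F = (-0.0002, 0.550894), so ‖F‖₂ = 0.5509.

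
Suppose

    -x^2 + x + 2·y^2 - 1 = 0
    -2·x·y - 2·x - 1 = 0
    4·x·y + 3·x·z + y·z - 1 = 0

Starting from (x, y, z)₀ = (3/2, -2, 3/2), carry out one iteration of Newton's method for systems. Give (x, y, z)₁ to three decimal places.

(1.625, -1.250, 3.125)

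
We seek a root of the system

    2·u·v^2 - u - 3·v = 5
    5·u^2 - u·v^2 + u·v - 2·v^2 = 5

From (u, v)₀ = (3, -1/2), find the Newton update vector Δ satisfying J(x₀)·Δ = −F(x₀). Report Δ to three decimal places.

(-1.139, -0.492)

At (3, -1/2): F = (-5.000, 37.250).
Jacobian J = [[2·v^2 - 1, 4·u·v - 3], [10·u - v^2 + v, -2·u·v + u - 4·v]].
At the point, J = [[-0.500, -9.000], [29.250, 8.000]] (det J = 259.250).
Solving J·Δ = −F gives Δ = (-1.139, -0.492).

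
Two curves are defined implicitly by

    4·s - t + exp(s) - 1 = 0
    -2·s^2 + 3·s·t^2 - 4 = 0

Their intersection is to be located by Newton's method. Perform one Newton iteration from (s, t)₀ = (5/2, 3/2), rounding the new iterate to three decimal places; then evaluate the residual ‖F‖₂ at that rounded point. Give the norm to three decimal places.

At (5/2, 3/2): F = (19.68249, 0.375).
Jacobian J = [[exp(s) + 4, -1], [-4·s + 3·t^2, 6·s·t]].
At the point, J = [[16.18249, -1.000], [-3.250, 22.500]] (det J = 360.85611).
Solving J·Δ = −F gives Δ = (-1.228, -0.194).
Then the next iterate is (s, t)₁ = (1.272, 1.306).
Re-evaluating at (1.272, 1.306): F = (6.34998, -0.72726), so ‖F‖₂ = 6.391.

6.391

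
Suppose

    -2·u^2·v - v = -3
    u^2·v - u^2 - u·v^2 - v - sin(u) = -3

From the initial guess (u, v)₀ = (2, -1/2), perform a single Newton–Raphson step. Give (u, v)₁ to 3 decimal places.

(2.071, 0.365)

At (2, -1/2): F = (7.500, -3.90930).
Jacobian J = [[-4·u·v, -2·u^2 - 1], [2·u·v - 2·u - v^2 - cos(u), u^2 - 2·u·v - 1]].
At the point, J = [[4.000, -9.000], [-5.83385, 5.000]] (det J = -32.50468).
Solving J·Δ = −F gives Δ = (0.071, 0.865).
Then the next iterate is (u, v)₁ = (2.071, 0.365).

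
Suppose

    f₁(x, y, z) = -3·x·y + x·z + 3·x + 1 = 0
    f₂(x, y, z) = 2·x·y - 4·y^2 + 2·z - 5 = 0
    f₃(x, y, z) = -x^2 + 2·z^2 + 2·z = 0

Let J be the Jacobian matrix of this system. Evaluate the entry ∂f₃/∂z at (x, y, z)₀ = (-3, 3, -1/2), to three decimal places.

0.000

∂f₃/∂z = 4·z + 2.
At (-3, 3, -1/2) this is 0.000.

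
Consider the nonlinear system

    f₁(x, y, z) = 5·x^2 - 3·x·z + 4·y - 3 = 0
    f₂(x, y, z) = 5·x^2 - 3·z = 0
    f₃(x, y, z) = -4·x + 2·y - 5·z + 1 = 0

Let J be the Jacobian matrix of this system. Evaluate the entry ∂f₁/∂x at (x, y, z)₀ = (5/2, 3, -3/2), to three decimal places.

29.500

∂f₁/∂x = 10·x - 3·z.
At (5/2, 3, -3/2) this is 29.500.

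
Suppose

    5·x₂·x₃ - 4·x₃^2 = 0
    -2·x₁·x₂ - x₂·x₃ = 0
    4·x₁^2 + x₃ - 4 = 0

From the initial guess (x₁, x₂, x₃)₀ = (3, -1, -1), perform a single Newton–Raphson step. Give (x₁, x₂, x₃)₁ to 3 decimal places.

At (3, -1, -1): F = (1.000, 5.000, 31.000).
Jacobian J = [[0, 5·x₃, 5·x₂ - 8·x₃], [-2·x₂, -2·x₁ - x₃, -x₂], [8·x₁, 0, 1]].
At the point, J = [[0.000, -5.000, 3.000], [2.000, -5.000, 1.000], [24.000, 0.000, 1.000]] (det J = 250.000).
Solving J·Δ = −F gives Δ = (-1.320, 0.608, 0.680).
Then the next iterate is (x₁, x₂, x₃)₁ = (1.680, -0.392, -0.320).

(1.680, -0.392, -0.320)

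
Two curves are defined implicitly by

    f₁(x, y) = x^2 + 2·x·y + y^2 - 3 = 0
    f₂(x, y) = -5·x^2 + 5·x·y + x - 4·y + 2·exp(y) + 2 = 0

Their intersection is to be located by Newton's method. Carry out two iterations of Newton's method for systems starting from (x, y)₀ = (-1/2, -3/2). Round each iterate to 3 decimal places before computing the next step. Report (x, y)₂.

(-1.532, -0.200)

At (-1/2, -3/2): F = (1.000, 10.44626).
Jacobian J = [[2·x + 2·y, 2·x + 2·y], [-10·x + 5·y + 1, 5·x + 2·exp(y) - 4]].
At the point, J = [[-4.000, -4.000], [-1.500, -6.05374]] (det J = 18.21496).
Solving J·Δ = −F gives Δ = (-1.962, 2.212).
Then the next iterate is (x, y)₁ = (-2.462, 0.712).
Round to (-2.462, 0.712) and repeat: F = (0.06250, -38.30581), J = [[-3.500, -3.500], [29.180, -12.23387]].
Δ = (0.930, -0.912), so (x, y)₂ = (-1.532, -0.200).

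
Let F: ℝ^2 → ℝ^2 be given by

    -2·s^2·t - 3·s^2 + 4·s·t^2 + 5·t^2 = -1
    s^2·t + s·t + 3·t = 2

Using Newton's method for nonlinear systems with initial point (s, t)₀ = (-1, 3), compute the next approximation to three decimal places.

At (-1, 3): F = (1.000, 7.000).
Jacobian J = [[-4·s·t - 6·s + 4·t^2, -2·s^2 + 8·s·t + 10·t], [2·s·t + t, s^2 + s + 3]].
At the point, J = [[54.000, 4.000], [-3.000, 3.000]] (det J = 174.000).
Solving J·Δ = −F gives Δ = (0.144, -2.190).
Then the next iterate is (s, t)₁ = (-0.856, 0.810).

(-0.856, 0.810)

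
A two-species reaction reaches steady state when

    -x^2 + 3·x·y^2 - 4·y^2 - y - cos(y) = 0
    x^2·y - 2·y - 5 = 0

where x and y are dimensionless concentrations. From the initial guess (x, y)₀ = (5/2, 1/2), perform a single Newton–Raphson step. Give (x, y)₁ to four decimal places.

At (5/2, 1/2): F = (-6.752583, -2.8750).
Jacobian J = [[-2·x + 3·y^2, 6·x·y - 8·y + sin(y) - 1], [2·x·y, x^2 - 2]].
At the point, J = [[-4.2500, 2.979426], [2.5000, 4.2500]] (det J = -25.511064).
Solving J·Δ = −F gives Δ = (-0.7892, 1.1407).
Then the next iterate is (x, y)₁ = (1.7108, 1.6407).

(1.7108, 1.6407)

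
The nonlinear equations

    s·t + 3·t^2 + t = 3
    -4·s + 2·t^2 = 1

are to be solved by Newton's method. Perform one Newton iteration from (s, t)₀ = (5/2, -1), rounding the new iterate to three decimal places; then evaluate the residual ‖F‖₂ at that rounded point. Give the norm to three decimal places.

At (5/2, -1): F = (-3.500, -9.000).
Jacobian J = [[t, s + 6·t + 1], [-4, 4·t]].
At the point, J = [[-1.000, -2.500], [-4.000, -4.000]] (det J = -6.000).
Solving J·Δ = −F gives Δ = (-1.417, -0.833).
Then the next iterate is (s, t)₁ = (1.083, -1.833).
Re-evaluating at (1.083, -1.833): F = (3.26153, 1.38778), so ‖F‖₂ = 3.545.

3.545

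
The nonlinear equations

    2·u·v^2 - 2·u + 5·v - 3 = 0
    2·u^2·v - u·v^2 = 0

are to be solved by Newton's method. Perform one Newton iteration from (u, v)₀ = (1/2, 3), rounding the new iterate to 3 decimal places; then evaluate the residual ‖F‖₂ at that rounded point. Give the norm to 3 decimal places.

99.167

At (1/2, 3): F = (20.000, -3.000).
Jacobian J = [[2·v^2 - 2, 4·u·v + 5], [4·u·v - v^2, 2·u^2 - 2·u·v]].
At the point, J = [[16.000, 11.000], [-3.000, -2.500]] (det J = -7.000).
Solving J·Δ = −F gives Δ = (-2.429, 1.714).
Then the next iterate is (u, v)₁ = (-1.929, 4.714).
Re-evaluating at (-1.929, 4.714): F = (-61.30369, 77.94782), so ‖F‖₂ = 99.167.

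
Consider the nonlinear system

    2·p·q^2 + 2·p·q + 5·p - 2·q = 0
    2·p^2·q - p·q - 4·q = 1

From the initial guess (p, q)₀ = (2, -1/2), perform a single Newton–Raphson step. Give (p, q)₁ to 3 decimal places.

(-6.000, -13.500)

At (2, -1/2): F = (10.000, -2.000).
Jacobian J = [[2·q^2 + 2·q + 5, 4·p·q + 2·p - 2], [4·p·q - q, 2·p^2 - p - 4]].
At the point, J = [[4.500, -2.000], [-3.500, 2.000]] (det J = 2.000).
Solving J·Δ = −F gives Δ = (-8.000, -13.000).
Then the next iterate is (p, q)₁ = (-6.000, -13.500).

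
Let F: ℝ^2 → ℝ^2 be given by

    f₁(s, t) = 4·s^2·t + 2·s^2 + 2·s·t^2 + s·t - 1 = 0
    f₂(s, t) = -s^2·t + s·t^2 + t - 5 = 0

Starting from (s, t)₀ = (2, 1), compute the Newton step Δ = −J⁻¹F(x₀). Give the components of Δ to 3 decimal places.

At (2, 1): F = (29.000, -6.000).
Jacobian J = [[8·s·t + 4·s + 2·t^2 + t, 4·s^2 + 4·s·t + s], [-2·s·t + t^2, -s^2 + 2·s·t + 1]].
At the point, J = [[27.000, 26.000], [-3.000, 1.000]] (det J = 105.000).
Solving J·Δ = −F gives Δ = (-1.762, 0.714).

(-1.762, 0.714)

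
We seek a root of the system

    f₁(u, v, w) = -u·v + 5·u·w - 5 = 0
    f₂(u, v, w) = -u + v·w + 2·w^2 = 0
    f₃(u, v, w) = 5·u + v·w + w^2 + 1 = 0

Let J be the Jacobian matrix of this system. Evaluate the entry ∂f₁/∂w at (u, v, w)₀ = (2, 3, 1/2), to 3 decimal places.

∂f₁/∂w = 5·u.
At (2, 3, 1/2) this is 10.000.

10.000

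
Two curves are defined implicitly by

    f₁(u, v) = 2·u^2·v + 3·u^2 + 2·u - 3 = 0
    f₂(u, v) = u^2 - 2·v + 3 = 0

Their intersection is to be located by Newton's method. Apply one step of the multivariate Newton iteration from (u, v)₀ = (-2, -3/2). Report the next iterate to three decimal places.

At (-2, -3/2): F = (-7.000, 10.000).
Jacobian J = [[4·u·v + 6·u + 2, 2·u^2], [2·u, -2]].
At the point, J = [[2.000, 8.000], [-4.000, -2.000]] (det J = 28.000).
Solving J·Δ = −F gives Δ = (2.357, 0.286).
Then the next iterate is (u, v)₁ = (0.357, -1.214).

(0.357, -1.214)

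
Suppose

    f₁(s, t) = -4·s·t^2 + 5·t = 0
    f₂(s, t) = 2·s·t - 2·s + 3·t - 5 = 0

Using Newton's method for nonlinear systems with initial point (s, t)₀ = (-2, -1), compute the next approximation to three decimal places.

(-2.075, -0.700)

At (-2, -1): F = (3.000, 0.000).
Jacobian J = [[-4·t^2, -8·s·t + 5], [2·t - 2, 2·s + 3]].
At the point, J = [[-4.000, -11.000], [-4.000, -1.000]] (det J = -40.000).
Solving J·Δ = −F gives Δ = (-0.075, 0.300).
Then the next iterate is (s, t)₁ = (-2.075, -0.700).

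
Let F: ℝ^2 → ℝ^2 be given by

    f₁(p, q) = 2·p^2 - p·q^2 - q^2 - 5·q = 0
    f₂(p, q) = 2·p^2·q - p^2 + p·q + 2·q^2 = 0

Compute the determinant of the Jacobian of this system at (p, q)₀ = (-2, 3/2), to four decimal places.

J = [[4·p - q^2, -2·p·q - 2·q - 5], [4·p·q - 2·p + q, 2·p^2 + p + 4·q]].
At the point, J = [[-10.2500, -2.0000], [-6.5000, 12.0000]].
det J = -136.0000.

-136.0000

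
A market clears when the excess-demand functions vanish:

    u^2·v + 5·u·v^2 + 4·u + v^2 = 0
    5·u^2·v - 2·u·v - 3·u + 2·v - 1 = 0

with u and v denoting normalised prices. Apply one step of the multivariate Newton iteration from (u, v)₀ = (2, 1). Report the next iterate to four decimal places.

At (2, 1): F = (23.0000, 11.0000).
Jacobian J = [[2·u·v + 5·v^2 + 4, u^2 + 10·u·v + 2·v], [10·u·v - 2·v - 3, 5·u^2 - 2·u + 2]].
At the point, J = [[13.0000, 26.0000], [15.0000, 18.0000]] (det J = -156.0000).
Solving J·Δ = −F gives Δ = (0.8205, -1.2949).
Then the next iterate is (u, v)₁ = (2.8205, -0.2949).

(2.8205, -0.2949)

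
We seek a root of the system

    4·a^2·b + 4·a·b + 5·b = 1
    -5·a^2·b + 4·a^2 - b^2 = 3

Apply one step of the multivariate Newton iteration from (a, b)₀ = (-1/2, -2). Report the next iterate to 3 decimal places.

(-0.308, 0.250)

At (-1/2, -2): F = (-9.000, -3.500).
Jacobian J = [[8·a·b + 4·b, 4·a^2 + 4·a + 5], [-10·a·b + 8·a, -5·a^2 - 2·b]].
At the point, J = [[0.000, 4.000], [-14.000, 2.750]] (det J = 56.000).
Solving J·Δ = −F gives Δ = (0.192, 2.250).
Then the next iterate is (a, b)₁ = (-0.308, 0.250).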